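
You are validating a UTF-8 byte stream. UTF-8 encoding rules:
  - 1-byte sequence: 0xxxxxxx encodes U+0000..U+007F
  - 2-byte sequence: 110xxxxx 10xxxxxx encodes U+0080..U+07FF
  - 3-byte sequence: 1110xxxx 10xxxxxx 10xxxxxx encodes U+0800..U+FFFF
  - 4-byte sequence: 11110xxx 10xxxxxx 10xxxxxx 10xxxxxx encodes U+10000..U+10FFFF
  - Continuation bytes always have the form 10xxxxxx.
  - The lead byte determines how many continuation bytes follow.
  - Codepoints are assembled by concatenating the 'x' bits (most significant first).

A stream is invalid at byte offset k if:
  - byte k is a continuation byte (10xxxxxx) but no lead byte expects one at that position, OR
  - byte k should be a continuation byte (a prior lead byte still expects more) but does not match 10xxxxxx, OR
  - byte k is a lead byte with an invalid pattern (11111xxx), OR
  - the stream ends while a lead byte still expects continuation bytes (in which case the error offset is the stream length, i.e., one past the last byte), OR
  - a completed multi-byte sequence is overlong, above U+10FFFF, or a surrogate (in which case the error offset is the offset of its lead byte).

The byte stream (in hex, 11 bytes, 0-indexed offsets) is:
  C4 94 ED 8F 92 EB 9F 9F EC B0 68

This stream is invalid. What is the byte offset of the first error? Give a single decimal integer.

Answer: 10

Derivation:
Byte[0]=C4: 2-byte lead, need 1 cont bytes. acc=0x4
Byte[1]=94: continuation. acc=(acc<<6)|0x14=0x114
Completed: cp=U+0114 (starts at byte 0)
Byte[2]=ED: 3-byte lead, need 2 cont bytes. acc=0xD
Byte[3]=8F: continuation. acc=(acc<<6)|0x0F=0x34F
Byte[4]=92: continuation. acc=(acc<<6)|0x12=0xD3D2
Completed: cp=U+D3D2 (starts at byte 2)
Byte[5]=EB: 3-byte lead, need 2 cont bytes. acc=0xB
Byte[6]=9F: continuation. acc=(acc<<6)|0x1F=0x2DF
Byte[7]=9F: continuation. acc=(acc<<6)|0x1F=0xB7DF
Completed: cp=U+B7DF (starts at byte 5)
Byte[8]=EC: 3-byte lead, need 2 cont bytes. acc=0xC
Byte[9]=B0: continuation. acc=(acc<<6)|0x30=0x330
Byte[10]=68: expected 10xxxxxx continuation. INVALID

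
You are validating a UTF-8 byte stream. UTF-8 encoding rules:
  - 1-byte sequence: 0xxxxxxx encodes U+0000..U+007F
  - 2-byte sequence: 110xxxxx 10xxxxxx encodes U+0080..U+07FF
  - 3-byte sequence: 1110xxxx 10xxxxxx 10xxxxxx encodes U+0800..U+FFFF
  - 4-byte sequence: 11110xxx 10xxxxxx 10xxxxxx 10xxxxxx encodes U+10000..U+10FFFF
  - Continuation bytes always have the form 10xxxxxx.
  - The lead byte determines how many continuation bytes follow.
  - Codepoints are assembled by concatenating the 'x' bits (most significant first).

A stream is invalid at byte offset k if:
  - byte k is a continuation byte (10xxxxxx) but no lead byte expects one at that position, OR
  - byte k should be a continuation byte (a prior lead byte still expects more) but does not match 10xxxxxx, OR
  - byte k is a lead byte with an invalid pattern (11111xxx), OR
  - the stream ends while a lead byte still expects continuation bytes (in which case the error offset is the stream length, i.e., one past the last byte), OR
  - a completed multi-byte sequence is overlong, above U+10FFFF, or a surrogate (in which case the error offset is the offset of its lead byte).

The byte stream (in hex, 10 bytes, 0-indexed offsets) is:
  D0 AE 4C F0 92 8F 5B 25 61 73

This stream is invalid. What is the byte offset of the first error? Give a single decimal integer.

Answer: 6

Derivation:
Byte[0]=D0: 2-byte lead, need 1 cont bytes. acc=0x10
Byte[1]=AE: continuation. acc=(acc<<6)|0x2E=0x42E
Completed: cp=U+042E (starts at byte 0)
Byte[2]=4C: 1-byte ASCII. cp=U+004C
Byte[3]=F0: 4-byte lead, need 3 cont bytes. acc=0x0
Byte[4]=92: continuation. acc=(acc<<6)|0x12=0x12
Byte[5]=8F: continuation. acc=(acc<<6)|0x0F=0x48F
Byte[6]=5B: expected 10xxxxxx continuation. INVALID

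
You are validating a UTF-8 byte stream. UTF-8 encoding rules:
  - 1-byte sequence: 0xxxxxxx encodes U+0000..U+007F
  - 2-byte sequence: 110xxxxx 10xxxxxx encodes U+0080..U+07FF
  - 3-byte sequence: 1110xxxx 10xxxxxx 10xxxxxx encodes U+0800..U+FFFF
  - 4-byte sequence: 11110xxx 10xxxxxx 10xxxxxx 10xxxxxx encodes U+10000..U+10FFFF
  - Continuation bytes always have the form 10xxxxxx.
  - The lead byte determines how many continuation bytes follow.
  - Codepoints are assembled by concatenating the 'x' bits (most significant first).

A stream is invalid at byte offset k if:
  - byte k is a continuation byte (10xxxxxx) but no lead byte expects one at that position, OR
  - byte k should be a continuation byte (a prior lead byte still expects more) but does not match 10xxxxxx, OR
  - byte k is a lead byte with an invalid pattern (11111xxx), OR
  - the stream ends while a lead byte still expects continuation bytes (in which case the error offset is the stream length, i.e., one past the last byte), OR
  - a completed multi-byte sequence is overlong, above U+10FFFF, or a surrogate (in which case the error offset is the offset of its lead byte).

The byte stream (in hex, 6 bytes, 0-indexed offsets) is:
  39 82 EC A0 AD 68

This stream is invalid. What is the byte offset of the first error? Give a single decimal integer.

Answer: 1

Derivation:
Byte[0]=39: 1-byte ASCII. cp=U+0039
Byte[1]=82: INVALID lead byte (not 0xxx/110x/1110/11110)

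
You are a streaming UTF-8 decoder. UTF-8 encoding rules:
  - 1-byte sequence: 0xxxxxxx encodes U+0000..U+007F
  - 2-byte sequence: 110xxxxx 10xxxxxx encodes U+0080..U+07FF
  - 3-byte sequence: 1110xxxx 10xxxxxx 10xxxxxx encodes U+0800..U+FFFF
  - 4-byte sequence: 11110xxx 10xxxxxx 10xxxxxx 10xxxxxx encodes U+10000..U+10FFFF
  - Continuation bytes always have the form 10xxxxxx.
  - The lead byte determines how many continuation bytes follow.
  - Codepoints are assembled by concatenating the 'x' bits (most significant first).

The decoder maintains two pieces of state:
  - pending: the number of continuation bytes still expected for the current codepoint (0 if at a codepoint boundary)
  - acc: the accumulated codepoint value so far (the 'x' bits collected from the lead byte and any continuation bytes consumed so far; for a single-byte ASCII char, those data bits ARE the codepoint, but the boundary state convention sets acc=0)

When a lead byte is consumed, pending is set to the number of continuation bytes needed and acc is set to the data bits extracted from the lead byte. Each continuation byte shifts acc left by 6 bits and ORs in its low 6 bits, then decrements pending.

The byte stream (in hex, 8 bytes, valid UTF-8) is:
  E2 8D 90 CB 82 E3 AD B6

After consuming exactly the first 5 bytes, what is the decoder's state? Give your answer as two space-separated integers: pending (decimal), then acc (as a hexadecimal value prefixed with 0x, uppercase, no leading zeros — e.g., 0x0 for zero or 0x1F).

Byte[0]=E2: 3-byte lead. pending=2, acc=0x2
Byte[1]=8D: continuation. acc=(acc<<6)|0x0D=0x8D, pending=1
Byte[2]=90: continuation. acc=(acc<<6)|0x10=0x2350, pending=0
Byte[3]=CB: 2-byte lead. pending=1, acc=0xB
Byte[4]=82: continuation. acc=(acc<<6)|0x02=0x2C2, pending=0

Answer: 0 0x2C2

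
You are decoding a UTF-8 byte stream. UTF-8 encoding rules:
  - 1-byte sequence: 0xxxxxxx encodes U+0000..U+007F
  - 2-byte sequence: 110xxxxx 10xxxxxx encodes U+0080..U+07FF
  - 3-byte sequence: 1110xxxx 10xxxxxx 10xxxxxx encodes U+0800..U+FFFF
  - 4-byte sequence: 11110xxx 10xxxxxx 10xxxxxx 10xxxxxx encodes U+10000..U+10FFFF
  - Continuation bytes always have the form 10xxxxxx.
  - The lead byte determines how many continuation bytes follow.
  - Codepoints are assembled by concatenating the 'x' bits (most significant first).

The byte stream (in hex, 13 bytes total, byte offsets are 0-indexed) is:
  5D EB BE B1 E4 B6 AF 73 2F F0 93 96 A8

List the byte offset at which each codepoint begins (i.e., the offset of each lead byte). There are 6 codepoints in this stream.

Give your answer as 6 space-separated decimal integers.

Byte[0]=5D: 1-byte ASCII. cp=U+005D
Byte[1]=EB: 3-byte lead, need 2 cont bytes. acc=0xB
Byte[2]=BE: continuation. acc=(acc<<6)|0x3E=0x2FE
Byte[3]=B1: continuation. acc=(acc<<6)|0x31=0xBFB1
Completed: cp=U+BFB1 (starts at byte 1)
Byte[4]=E4: 3-byte lead, need 2 cont bytes. acc=0x4
Byte[5]=B6: continuation. acc=(acc<<6)|0x36=0x136
Byte[6]=AF: continuation. acc=(acc<<6)|0x2F=0x4DAF
Completed: cp=U+4DAF (starts at byte 4)
Byte[7]=73: 1-byte ASCII. cp=U+0073
Byte[8]=2F: 1-byte ASCII. cp=U+002F
Byte[9]=F0: 4-byte lead, need 3 cont bytes. acc=0x0
Byte[10]=93: continuation. acc=(acc<<6)|0x13=0x13
Byte[11]=96: continuation. acc=(acc<<6)|0x16=0x4D6
Byte[12]=A8: continuation. acc=(acc<<6)|0x28=0x135A8
Completed: cp=U+135A8 (starts at byte 9)

Answer: 0 1 4 7 8 9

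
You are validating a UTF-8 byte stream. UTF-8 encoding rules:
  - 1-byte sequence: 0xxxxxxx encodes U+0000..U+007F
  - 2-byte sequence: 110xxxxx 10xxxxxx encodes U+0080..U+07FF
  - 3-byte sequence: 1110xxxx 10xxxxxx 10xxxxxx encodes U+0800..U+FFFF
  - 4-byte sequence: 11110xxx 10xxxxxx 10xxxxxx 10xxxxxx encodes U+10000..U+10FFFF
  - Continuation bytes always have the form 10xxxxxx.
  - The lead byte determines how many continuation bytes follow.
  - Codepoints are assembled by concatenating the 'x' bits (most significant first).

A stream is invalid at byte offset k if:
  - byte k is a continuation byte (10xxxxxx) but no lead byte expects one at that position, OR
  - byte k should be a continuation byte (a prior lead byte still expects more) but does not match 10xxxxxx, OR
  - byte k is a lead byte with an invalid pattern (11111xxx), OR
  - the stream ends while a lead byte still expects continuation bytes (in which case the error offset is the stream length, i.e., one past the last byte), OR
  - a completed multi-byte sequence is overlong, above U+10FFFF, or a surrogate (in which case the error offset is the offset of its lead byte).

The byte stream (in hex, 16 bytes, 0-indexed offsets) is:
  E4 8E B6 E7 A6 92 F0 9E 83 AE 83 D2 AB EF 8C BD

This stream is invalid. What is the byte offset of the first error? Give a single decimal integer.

Byte[0]=E4: 3-byte lead, need 2 cont bytes. acc=0x4
Byte[1]=8E: continuation. acc=(acc<<6)|0x0E=0x10E
Byte[2]=B6: continuation. acc=(acc<<6)|0x36=0x43B6
Completed: cp=U+43B6 (starts at byte 0)
Byte[3]=E7: 3-byte lead, need 2 cont bytes. acc=0x7
Byte[4]=A6: continuation. acc=(acc<<6)|0x26=0x1E6
Byte[5]=92: continuation. acc=(acc<<6)|0x12=0x7992
Completed: cp=U+7992 (starts at byte 3)
Byte[6]=F0: 4-byte lead, need 3 cont bytes. acc=0x0
Byte[7]=9E: continuation. acc=(acc<<6)|0x1E=0x1E
Byte[8]=83: continuation. acc=(acc<<6)|0x03=0x783
Byte[9]=AE: continuation. acc=(acc<<6)|0x2E=0x1E0EE
Completed: cp=U+1E0EE (starts at byte 6)
Byte[10]=83: INVALID lead byte (not 0xxx/110x/1110/11110)

Answer: 10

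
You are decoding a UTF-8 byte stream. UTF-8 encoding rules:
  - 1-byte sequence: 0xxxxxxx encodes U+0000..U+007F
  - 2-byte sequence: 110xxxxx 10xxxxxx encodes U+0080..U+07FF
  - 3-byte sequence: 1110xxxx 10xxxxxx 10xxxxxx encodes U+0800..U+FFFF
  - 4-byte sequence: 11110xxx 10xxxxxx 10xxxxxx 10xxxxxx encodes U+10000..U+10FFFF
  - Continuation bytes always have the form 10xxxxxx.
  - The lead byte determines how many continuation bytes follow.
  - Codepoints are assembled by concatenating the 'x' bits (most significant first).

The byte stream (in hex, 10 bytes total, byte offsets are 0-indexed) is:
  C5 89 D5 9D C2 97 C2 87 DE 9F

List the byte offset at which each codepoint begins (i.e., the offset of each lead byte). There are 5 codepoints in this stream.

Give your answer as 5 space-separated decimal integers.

Byte[0]=C5: 2-byte lead, need 1 cont bytes. acc=0x5
Byte[1]=89: continuation. acc=(acc<<6)|0x09=0x149
Completed: cp=U+0149 (starts at byte 0)
Byte[2]=D5: 2-byte lead, need 1 cont bytes. acc=0x15
Byte[3]=9D: continuation. acc=(acc<<6)|0x1D=0x55D
Completed: cp=U+055D (starts at byte 2)
Byte[4]=C2: 2-byte lead, need 1 cont bytes. acc=0x2
Byte[5]=97: continuation. acc=(acc<<6)|0x17=0x97
Completed: cp=U+0097 (starts at byte 4)
Byte[6]=C2: 2-byte lead, need 1 cont bytes. acc=0x2
Byte[7]=87: continuation. acc=(acc<<6)|0x07=0x87
Completed: cp=U+0087 (starts at byte 6)
Byte[8]=DE: 2-byte lead, need 1 cont bytes. acc=0x1E
Byte[9]=9F: continuation. acc=(acc<<6)|0x1F=0x79F
Completed: cp=U+079F (starts at byte 8)

Answer: 0 2 4 6 8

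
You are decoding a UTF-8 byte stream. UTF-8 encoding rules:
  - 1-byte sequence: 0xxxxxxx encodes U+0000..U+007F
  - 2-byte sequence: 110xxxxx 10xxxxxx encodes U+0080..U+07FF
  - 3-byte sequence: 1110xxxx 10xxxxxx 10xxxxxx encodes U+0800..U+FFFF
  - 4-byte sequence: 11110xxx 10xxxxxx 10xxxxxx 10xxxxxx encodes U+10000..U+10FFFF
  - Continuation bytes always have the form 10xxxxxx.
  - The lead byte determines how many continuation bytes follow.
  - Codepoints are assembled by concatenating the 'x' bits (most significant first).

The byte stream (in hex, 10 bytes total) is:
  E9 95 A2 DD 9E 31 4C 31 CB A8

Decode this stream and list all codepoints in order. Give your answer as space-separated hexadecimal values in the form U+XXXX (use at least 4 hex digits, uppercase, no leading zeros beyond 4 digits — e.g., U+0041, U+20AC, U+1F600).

Answer: U+9562 U+075E U+0031 U+004C U+0031 U+02E8

Derivation:
Byte[0]=E9: 3-byte lead, need 2 cont bytes. acc=0x9
Byte[1]=95: continuation. acc=(acc<<6)|0x15=0x255
Byte[2]=A2: continuation. acc=(acc<<6)|0x22=0x9562
Completed: cp=U+9562 (starts at byte 0)
Byte[3]=DD: 2-byte lead, need 1 cont bytes. acc=0x1D
Byte[4]=9E: continuation. acc=(acc<<6)|0x1E=0x75E
Completed: cp=U+075E (starts at byte 3)
Byte[5]=31: 1-byte ASCII. cp=U+0031
Byte[6]=4C: 1-byte ASCII. cp=U+004C
Byte[7]=31: 1-byte ASCII. cp=U+0031
Byte[8]=CB: 2-byte lead, need 1 cont bytes. acc=0xB
Byte[9]=A8: continuation. acc=(acc<<6)|0x28=0x2E8
Completed: cp=U+02E8 (starts at byte 8)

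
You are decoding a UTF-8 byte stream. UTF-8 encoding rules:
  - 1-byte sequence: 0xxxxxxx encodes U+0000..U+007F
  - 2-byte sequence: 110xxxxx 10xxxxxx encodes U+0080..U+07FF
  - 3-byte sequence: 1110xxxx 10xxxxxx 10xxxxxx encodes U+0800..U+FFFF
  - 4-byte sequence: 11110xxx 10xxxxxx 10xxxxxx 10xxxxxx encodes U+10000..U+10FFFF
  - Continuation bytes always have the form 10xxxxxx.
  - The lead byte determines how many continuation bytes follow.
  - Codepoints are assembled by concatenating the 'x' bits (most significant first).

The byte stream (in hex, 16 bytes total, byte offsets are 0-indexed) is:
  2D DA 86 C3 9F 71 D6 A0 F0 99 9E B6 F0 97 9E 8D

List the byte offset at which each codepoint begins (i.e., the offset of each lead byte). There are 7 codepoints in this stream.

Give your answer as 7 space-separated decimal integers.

Answer: 0 1 3 5 6 8 12

Derivation:
Byte[0]=2D: 1-byte ASCII. cp=U+002D
Byte[1]=DA: 2-byte lead, need 1 cont bytes. acc=0x1A
Byte[2]=86: continuation. acc=(acc<<6)|0x06=0x686
Completed: cp=U+0686 (starts at byte 1)
Byte[3]=C3: 2-byte lead, need 1 cont bytes. acc=0x3
Byte[4]=9F: continuation. acc=(acc<<6)|0x1F=0xDF
Completed: cp=U+00DF (starts at byte 3)
Byte[5]=71: 1-byte ASCII. cp=U+0071
Byte[6]=D6: 2-byte lead, need 1 cont bytes. acc=0x16
Byte[7]=A0: continuation. acc=(acc<<6)|0x20=0x5A0
Completed: cp=U+05A0 (starts at byte 6)
Byte[8]=F0: 4-byte lead, need 3 cont bytes. acc=0x0
Byte[9]=99: continuation. acc=(acc<<6)|0x19=0x19
Byte[10]=9E: continuation. acc=(acc<<6)|0x1E=0x65E
Byte[11]=B6: continuation. acc=(acc<<6)|0x36=0x197B6
Completed: cp=U+197B6 (starts at byte 8)
Byte[12]=F0: 4-byte lead, need 3 cont bytes. acc=0x0
Byte[13]=97: continuation. acc=(acc<<6)|0x17=0x17
Byte[14]=9E: continuation. acc=(acc<<6)|0x1E=0x5DE
Byte[15]=8D: continuation. acc=(acc<<6)|0x0D=0x1778D
Completed: cp=U+1778D (starts at byte 12)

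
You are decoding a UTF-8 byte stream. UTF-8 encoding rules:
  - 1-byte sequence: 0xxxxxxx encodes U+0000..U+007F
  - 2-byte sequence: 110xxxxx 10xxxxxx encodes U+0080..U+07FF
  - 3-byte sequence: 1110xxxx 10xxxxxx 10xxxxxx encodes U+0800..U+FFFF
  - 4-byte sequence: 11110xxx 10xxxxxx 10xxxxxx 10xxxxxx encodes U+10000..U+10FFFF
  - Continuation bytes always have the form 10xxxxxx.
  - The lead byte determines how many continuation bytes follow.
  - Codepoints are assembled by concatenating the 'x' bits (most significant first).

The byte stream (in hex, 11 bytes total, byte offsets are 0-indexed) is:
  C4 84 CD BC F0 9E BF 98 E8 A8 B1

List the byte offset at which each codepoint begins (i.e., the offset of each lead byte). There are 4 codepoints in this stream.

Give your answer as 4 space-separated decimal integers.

Answer: 0 2 4 8

Derivation:
Byte[0]=C4: 2-byte lead, need 1 cont bytes. acc=0x4
Byte[1]=84: continuation. acc=(acc<<6)|0x04=0x104
Completed: cp=U+0104 (starts at byte 0)
Byte[2]=CD: 2-byte lead, need 1 cont bytes. acc=0xD
Byte[3]=BC: continuation. acc=(acc<<6)|0x3C=0x37C
Completed: cp=U+037C (starts at byte 2)
Byte[4]=F0: 4-byte lead, need 3 cont bytes. acc=0x0
Byte[5]=9E: continuation. acc=(acc<<6)|0x1E=0x1E
Byte[6]=BF: continuation. acc=(acc<<6)|0x3F=0x7BF
Byte[7]=98: continuation. acc=(acc<<6)|0x18=0x1EFD8
Completed: cp=U+1EFD8 (starts at byte 4)
Byte[8]=E8: 3-byte lead, need 2 cont bytes. acc=0x8
Byte[9]=A8: continuation. acc=(acc<<6)|0x28=0x228
Byte[10]=B1: continuation. acc=(acc<<6)|0x31=0x8A31
Completed: cp=U+8A31 (starts at byte 8)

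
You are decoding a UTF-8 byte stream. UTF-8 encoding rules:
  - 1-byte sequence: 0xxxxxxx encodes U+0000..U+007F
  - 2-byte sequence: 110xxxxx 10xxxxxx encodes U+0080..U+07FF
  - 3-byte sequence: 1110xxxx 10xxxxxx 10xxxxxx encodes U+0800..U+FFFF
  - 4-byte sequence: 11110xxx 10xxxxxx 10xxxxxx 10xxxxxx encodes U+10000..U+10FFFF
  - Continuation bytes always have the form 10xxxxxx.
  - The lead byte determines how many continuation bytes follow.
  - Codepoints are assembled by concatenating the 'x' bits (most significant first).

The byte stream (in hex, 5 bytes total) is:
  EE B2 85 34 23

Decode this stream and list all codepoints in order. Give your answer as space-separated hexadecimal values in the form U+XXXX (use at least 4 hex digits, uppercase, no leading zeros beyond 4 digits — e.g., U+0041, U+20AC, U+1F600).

Answer: U+EC85 U+0034 U+0023

Derivation:
Byte[0]=EE: 3-byte lead, need 2 cont bytes. acc=0xE
Byte[1]=B2: continuation. acc=(acc<<6)|0x32=0x3B2
Byte[2]=85: continuation. acc=(acc<<6)|0x05=0xEC85
Completed: cp=U+EC85 (starts at byte 0)
Byte[3]=34: 1-byte ASCII. cp=U+0034
Byte[4]=23: 1-byte ASCII. cp=U+0023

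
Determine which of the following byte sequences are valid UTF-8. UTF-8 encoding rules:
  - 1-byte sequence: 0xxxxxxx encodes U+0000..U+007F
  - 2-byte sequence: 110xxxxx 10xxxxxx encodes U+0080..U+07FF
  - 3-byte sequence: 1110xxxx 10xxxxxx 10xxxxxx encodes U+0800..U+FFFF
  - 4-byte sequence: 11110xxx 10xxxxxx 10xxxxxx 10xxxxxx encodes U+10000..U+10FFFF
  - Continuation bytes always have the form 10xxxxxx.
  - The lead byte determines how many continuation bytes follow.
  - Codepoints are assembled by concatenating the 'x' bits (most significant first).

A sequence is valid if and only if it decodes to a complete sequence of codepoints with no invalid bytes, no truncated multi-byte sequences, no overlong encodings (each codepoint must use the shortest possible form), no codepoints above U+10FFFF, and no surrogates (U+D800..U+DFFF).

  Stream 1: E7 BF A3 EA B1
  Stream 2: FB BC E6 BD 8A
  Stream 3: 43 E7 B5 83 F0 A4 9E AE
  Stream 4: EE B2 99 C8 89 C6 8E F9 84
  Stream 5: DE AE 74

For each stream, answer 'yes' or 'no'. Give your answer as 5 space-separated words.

Stream 1: error at byte offset 5. INVALID
Stream 2: error at byte offset 0. INVALID
Stream 3: decodes cleanly. VALID
Stream 4: error at byte offset 7. INVALID
Stream 5: decodes cleanly. VALID

Answer: no no yes no yes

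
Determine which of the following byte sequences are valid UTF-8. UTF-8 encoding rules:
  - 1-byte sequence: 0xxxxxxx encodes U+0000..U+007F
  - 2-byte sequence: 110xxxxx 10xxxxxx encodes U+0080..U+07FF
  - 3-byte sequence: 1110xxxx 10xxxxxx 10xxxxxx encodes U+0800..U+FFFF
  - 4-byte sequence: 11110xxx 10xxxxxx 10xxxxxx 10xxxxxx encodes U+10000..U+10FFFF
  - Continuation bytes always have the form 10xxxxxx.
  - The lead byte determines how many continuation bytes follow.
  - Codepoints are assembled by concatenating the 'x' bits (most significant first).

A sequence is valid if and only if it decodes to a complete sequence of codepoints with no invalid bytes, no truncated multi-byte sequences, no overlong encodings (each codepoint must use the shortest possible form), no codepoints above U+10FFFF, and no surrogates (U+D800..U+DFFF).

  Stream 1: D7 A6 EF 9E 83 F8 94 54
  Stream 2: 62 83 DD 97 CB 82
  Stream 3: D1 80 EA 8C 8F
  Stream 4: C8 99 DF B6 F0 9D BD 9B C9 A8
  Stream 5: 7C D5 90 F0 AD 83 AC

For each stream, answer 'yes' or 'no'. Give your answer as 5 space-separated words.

Answer: no no yes yes yes

Derivation:
Stream 1: error at byte offset 5. INVALID
Stream 2: error at byte offset 1. INVALID
Stream 3: decodes cleanly. VALID
Stream 4: decodes cleanly. VALID
Stream 5: decodes cleanly. VALID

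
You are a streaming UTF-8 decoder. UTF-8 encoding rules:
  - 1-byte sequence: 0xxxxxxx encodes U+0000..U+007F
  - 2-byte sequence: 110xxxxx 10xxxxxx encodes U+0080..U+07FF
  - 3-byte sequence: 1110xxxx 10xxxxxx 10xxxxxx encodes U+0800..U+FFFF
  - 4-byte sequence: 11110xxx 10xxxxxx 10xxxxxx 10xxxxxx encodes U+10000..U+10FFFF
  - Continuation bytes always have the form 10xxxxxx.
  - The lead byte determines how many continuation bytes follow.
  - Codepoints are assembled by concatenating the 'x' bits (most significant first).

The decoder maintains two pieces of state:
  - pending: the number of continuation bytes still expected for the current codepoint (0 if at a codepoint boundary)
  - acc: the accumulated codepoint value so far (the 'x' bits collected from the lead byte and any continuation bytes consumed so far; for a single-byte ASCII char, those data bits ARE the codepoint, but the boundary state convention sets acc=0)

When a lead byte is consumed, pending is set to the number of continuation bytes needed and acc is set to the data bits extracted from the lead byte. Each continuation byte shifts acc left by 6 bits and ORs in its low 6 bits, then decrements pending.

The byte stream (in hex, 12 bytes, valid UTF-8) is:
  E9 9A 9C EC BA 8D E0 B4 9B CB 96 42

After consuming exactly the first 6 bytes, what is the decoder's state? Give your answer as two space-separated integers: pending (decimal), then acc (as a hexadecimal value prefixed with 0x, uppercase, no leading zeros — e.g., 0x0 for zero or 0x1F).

Answer: 0 0xCE8D

Derivation:
Byte[0]=E9: 3-byte lead. pending=2, acc=0x9
Byte[1]=9A: continuation. acc=(acc<<6)|0x1A=0x25A, pending=1
Byte[2]=9C: continuation. acc=(acc<<6)|0x1C=0x969C, pending=0
Byte[3]=EC: 3-byte lead. pending=2, acc=0xC
Byte[4]=BA: continuation. acc=(acc<<6)|0x3A=0x33A, pending=1
Byte[5]=8D: continuation. acc=(acc<<6)|0x0D=0xCE8D, pending=0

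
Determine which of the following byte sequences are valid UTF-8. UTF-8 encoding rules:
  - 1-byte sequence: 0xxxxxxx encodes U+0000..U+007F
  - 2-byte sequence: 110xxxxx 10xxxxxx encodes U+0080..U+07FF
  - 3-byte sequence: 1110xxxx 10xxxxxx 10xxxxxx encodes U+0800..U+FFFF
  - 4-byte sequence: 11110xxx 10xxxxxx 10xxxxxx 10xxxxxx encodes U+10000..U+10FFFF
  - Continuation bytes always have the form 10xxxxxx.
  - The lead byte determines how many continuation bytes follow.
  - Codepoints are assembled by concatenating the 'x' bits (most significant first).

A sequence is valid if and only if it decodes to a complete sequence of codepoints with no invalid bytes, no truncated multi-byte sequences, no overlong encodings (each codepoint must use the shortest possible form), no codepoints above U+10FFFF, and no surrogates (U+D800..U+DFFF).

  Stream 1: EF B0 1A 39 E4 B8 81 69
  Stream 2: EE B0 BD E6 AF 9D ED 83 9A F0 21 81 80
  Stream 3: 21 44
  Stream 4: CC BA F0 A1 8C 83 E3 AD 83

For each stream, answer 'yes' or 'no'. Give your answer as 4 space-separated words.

Stream 1: error at byte offset 2. INVALID
Stream 2: error at byte offset 10. INVALID
Stream 3: decodes cleanly. VALID
Stream 4: decodes cleanly. VALID

Answer: no no yes yes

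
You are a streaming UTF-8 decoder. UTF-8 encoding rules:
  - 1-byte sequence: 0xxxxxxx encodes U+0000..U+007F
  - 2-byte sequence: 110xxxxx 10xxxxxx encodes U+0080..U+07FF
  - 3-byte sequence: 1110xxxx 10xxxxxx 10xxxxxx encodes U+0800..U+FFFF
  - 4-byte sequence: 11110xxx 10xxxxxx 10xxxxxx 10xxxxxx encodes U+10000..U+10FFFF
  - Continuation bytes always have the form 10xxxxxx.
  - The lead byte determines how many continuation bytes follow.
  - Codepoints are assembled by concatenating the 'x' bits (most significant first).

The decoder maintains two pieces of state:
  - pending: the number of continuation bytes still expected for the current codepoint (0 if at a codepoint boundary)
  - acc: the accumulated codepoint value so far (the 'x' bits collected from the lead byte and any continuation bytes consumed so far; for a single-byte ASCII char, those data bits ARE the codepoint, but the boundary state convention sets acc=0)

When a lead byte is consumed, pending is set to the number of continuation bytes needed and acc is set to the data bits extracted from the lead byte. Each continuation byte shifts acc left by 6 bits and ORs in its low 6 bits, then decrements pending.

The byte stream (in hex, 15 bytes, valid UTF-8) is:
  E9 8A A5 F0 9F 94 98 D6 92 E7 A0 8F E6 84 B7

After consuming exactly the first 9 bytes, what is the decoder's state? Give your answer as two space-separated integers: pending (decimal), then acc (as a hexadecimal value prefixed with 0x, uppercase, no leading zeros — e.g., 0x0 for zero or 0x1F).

Byte[0]=E9: 3-byte lead. pending=2, acc=0x9
Byte[1]=8A: continuation. acc=(acc<<6)|0x0A=0x24A, pending=1
Byte[2]=A5: continuation. acc=(acc<<6)|0x25=0x92A5, pending=0
Byte[3]=F0: 4-byte lead. pending=3, acc=0x0
Byte[4]=9F: continuation. acc=(acc<<6)|0x1F=0x1F, pending=2
Byte[5]=94: continuation. acc=(acc<<6)|0x14=0x7D4, pending=1
Byte[6]=98: continuation. acc=(acc<<6)|0x18=0x1F518, pending=0
Byte[7]=D6: 2-byte lead. pending=1, acc=0x16
Byte[8]=92: continuation. acc=(acc<<6)|0x12=0x592, pending=0

Answer: 0 0x592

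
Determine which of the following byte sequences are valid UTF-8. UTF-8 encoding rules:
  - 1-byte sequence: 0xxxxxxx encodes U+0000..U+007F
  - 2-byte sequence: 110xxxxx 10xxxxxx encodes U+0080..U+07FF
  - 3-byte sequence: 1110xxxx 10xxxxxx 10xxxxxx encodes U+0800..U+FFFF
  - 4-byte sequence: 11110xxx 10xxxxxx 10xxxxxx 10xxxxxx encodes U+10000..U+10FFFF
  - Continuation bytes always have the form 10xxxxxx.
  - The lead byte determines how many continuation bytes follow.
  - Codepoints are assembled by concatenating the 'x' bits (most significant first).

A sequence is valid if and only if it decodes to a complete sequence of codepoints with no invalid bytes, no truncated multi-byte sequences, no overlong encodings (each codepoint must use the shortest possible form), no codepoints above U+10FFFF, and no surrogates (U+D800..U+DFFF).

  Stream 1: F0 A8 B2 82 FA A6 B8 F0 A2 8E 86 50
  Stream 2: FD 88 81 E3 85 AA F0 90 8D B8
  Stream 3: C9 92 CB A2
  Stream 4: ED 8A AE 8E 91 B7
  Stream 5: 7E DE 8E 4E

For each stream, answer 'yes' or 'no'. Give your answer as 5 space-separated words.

Answer: no no yes no yes

Derivation:
Stream 1: error at byte offset 4. INVALID
Stream 2: error at byte offset 0. INVALID
Stream 3: decodes cleanly. VALID
Stream 4: error at byte offset 3. INVALID
Stream 5: decodes cleanly. VALID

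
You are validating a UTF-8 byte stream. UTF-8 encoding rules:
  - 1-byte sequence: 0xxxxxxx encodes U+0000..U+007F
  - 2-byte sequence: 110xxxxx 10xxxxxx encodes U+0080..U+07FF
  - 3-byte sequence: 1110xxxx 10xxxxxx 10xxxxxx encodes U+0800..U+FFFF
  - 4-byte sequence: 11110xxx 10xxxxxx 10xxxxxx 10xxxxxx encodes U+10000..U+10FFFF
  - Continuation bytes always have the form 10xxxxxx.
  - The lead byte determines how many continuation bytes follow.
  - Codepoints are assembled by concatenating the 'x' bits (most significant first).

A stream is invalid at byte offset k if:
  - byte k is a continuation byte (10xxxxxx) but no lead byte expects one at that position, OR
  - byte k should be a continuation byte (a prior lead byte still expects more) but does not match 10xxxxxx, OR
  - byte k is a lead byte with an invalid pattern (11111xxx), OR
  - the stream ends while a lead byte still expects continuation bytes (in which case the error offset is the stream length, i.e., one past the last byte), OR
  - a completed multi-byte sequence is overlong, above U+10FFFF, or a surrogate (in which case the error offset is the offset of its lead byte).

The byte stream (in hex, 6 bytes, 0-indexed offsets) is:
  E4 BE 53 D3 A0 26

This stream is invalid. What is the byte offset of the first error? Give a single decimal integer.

Byte[0]=E4: 3-byte lead, need 2 cont bytes. acc=0x4
Byte[1]=BE: continuation. acc=(acc<<6)|0x3E=0x13E
Byte[2]=53: expected 10xxxxxx continuation. INVALID

Answer: 2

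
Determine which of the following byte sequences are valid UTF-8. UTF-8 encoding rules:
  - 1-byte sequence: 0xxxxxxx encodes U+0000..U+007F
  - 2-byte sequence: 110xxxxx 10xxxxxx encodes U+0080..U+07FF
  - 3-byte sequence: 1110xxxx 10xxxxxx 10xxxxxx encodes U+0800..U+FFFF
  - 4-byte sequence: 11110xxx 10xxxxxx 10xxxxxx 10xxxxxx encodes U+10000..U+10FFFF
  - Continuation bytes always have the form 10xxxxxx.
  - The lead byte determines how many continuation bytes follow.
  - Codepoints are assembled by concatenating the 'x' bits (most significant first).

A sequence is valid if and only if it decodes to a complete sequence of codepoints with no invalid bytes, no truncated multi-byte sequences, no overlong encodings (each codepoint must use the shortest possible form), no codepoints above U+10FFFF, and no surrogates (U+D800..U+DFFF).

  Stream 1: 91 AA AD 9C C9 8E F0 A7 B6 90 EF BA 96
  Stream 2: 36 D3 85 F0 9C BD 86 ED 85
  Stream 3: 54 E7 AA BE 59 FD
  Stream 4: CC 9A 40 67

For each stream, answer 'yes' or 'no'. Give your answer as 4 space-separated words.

Stream 1: error at byte offset 0. INVALID
Stream 2: error at byte offset 9. INVALID
Stream 3: error at byte offset 5. INVALID
Stream 4: decodes cleanly. VALID

Answer: no no no yes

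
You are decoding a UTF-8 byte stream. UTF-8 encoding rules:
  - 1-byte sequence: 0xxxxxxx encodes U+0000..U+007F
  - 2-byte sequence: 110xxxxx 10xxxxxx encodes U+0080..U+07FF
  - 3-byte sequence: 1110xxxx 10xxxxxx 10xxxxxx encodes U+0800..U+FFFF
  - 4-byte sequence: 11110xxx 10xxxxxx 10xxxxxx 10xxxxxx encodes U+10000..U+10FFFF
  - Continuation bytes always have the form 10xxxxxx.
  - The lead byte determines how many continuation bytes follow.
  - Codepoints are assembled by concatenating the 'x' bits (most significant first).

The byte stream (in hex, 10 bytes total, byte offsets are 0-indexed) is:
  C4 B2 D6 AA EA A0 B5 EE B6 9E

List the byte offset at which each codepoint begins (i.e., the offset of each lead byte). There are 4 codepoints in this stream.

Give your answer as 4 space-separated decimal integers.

Answer: 0 2 4 7

Derivation:
Byte[0]=C4: 2-byte lead, need 1 cont bytes. acc=0x4
Byte[1]=B2: continuation. acc=(acc<<6)|0x32=0x132
Completed: cp=U+0132 (starts at byte 0)
Byte[2]=D6: 2-byte lead, need 1 cont bytes. acc=0x16
Byte[3]=AA: continuation. acc=(acc<<6)|0x2A=0x5AA
Completed: cp=U+05AA (starts at byte 2)
Byte[4]=EA: 3-byte lead, need 2 cont bytes. acc=0xA
Byte[5]=A0: continuation. acc=(acc<<6)|0x20=0x2A0
Byte[6]=B5: continuation. acc=(acc<<6)|0x35=0xA835
Completed: cp=U+A835 (starts at byte 4)
Byte[7]=EE: 3-byte lead, need 2 cont bytes. acc=0xE
Byte[8]=B6: continuation. acc=(acc<<6)|0x36=0x3B6
Byte[9]=9E: continuation. acc=(acc<<6)|0x1E=0xED9E
Completed: cp=U+ED9E (starts at byte 7)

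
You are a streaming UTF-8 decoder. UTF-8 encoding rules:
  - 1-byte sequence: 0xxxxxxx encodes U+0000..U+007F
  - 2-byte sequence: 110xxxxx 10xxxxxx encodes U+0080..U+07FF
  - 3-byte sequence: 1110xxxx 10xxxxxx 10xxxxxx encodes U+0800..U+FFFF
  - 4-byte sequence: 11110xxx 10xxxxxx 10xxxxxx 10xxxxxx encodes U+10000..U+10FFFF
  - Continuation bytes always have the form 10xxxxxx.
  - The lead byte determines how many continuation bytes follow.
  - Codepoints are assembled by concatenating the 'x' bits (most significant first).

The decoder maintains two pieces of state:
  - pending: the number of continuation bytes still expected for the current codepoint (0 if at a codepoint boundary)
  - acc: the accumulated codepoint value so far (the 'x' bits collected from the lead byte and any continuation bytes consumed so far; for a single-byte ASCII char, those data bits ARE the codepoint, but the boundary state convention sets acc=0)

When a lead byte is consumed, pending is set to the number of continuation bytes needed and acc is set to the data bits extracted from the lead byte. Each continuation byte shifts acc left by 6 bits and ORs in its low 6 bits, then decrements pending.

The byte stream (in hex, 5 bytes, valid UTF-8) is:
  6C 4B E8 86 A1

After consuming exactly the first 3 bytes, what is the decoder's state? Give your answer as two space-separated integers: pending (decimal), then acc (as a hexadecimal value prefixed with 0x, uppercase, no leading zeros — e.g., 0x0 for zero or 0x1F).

Answer: 2 0x8

Derivation:
Byte[0]=6C: 1-byte. pending=0, acc=0x0
Byte[1]=4B: 1-byte. pending=0, acc=0x0
Byte[2]=E8: 3-byte lead. pending=2, acc=0x8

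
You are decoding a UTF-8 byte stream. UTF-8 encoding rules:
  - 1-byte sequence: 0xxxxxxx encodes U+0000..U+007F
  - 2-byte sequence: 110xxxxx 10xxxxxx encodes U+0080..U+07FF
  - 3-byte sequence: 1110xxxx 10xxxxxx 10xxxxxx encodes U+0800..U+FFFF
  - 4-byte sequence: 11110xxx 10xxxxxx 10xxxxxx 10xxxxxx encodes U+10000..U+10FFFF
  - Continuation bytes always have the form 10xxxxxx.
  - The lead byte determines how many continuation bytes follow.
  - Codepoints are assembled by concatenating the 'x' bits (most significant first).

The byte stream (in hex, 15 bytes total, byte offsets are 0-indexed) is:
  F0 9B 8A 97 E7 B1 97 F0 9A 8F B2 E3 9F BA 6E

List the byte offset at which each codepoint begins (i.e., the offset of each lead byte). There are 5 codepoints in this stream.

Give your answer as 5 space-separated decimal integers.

Byte[0]=F0: 4-byte lead, need 3 cont bytes. acc=0x0
Byte[1]=9B: continuation. acc=(acc<<6)|0x1B=0x1B
Byte[2]=8A: continuation. acc=(acc<<6)|0x0A=0x6CA
Byte[3]=97: continuation. acc=(acc<<6)|0x17=0x1B297
Completed: cp=U+1B297 (starts at byte 0)
Byte[4]=E7: 3-byte lead, need 2 cont bytes. acc=0x7
Byte[5]=B1: continuation. acc=(acc<<6)|0x31=0x1F1
Byte[6]=97: continuation. acc=(acc<<6)|0x17=0x7C57
Completed: cp=U+7C57 (starts at byte 4)
Byte[7]=F0: 4-byte lead, need 3 cont bytes. acc=0x0
Byte[8]=9A: continuation. acc=(acc<<6)|0x1A=0x1A
Byte[9]=8F: continuation. acc=(acc<<6)|0x0F=0x68F
Byte[10]=B2: continuation. acc=(acc<<6)|0x32=0x1A3F2
Completed: cp=U+1A3F2 (starts at byte 7)
Byte[11]=E3: 3-byte lead, need 2 cont bytes. acc=0x3
Byte[12]=9F: continuation. acc=(acc<<6)|0x1F=0xDF
Byte[13]=BA: continuation. acc=(acc<<6)|0x3A=0x37FA
Completed: cp=U+37FA (starts at byte 11)
Byte[14]=6E: 1-byte ASCII. cp=U+006E

Answer: 0 4 7 11 14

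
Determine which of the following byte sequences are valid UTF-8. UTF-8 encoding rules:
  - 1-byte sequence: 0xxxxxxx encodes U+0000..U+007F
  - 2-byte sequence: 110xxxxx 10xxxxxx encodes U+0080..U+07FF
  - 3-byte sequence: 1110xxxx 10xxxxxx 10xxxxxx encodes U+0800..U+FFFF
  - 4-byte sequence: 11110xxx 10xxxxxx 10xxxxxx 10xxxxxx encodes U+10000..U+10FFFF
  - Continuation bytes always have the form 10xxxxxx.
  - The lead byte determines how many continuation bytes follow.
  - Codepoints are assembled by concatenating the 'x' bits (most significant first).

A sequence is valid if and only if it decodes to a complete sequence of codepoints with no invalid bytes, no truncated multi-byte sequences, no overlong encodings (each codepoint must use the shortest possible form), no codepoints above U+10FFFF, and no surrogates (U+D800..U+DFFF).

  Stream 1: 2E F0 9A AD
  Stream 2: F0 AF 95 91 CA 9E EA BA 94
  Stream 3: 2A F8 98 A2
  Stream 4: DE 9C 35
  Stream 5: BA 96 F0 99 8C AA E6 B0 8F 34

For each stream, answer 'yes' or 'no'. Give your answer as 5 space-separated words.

Stream 1: error at byte offset 4. INVALID
Stream 2: decodes cleanly. VALID
Stream 3: error at byte offset 1. INVALID
Stream 4: decodes cleanly. VALID
Stream 5: error at byte offset 0. INVALID

Answer: no yes no yes no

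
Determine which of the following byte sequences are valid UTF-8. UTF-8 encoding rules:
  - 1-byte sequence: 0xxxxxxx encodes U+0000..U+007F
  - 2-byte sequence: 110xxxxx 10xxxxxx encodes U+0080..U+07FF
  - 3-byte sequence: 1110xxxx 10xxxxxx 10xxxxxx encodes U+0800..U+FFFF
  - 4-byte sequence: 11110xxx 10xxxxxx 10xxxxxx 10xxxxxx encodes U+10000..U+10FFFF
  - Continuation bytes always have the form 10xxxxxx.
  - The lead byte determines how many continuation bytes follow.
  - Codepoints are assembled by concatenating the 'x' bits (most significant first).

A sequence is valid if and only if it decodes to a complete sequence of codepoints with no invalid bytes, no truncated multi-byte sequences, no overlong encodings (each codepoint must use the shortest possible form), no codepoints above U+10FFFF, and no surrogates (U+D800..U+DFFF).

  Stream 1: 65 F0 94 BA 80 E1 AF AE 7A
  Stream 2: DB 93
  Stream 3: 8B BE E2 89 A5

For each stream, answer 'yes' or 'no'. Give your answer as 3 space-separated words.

Answer: yes yes no

Derivation:
Stream 1: decodes cleanly. VALID
Stream 2: decodes cleanly. VALID
Stream 3: error at byte offset 0. INVALID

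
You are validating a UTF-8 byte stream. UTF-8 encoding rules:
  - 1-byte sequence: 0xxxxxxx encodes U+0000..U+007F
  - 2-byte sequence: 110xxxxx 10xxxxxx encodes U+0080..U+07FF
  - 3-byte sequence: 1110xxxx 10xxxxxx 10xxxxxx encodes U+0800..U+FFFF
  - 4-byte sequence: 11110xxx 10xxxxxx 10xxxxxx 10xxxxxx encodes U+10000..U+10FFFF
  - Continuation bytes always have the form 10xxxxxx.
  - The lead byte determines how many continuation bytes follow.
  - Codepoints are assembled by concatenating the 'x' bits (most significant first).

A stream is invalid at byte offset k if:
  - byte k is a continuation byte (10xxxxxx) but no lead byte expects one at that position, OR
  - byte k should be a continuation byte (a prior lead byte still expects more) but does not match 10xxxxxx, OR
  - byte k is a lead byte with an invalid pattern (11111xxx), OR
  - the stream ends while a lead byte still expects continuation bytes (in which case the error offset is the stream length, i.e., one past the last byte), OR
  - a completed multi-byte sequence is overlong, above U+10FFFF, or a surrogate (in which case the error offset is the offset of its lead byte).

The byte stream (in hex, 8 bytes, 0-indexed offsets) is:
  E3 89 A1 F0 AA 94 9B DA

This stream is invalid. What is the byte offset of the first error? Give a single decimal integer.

Answer: 8

Derivation:
Byte[0]=E3: 3-byte lead, need 2 cont bytes. acc=0x3
Byte[1]=89: continuation. acc=(acc<<6)|0x09=0xC9
Byte[2]=A1: continuation. acc=(acc<<6)|0x21=0x3261
Completed: cp=U+3261 (starts at byte 0)
Byte[3]=F0: 4-byte lead, need 3 cont bytes. acc=0x0
Byte[4]=AA: continuation. acc=(acc<<6)|0x2A=0x2A
Byte[5]=94: continuation. acc=(acc<<6)|0x14=0xA94
Byte[6]=9B: continuation. acc=(acc<<6)|0x1B=0x2A51B
Completed: cp=U+2A51B (starts at byte 3)
Byte[7]=DA: 2-byte lead, need 1 cont bytes. acc=0x1A
Byte[8]: stream ended, expected continuation. INVALID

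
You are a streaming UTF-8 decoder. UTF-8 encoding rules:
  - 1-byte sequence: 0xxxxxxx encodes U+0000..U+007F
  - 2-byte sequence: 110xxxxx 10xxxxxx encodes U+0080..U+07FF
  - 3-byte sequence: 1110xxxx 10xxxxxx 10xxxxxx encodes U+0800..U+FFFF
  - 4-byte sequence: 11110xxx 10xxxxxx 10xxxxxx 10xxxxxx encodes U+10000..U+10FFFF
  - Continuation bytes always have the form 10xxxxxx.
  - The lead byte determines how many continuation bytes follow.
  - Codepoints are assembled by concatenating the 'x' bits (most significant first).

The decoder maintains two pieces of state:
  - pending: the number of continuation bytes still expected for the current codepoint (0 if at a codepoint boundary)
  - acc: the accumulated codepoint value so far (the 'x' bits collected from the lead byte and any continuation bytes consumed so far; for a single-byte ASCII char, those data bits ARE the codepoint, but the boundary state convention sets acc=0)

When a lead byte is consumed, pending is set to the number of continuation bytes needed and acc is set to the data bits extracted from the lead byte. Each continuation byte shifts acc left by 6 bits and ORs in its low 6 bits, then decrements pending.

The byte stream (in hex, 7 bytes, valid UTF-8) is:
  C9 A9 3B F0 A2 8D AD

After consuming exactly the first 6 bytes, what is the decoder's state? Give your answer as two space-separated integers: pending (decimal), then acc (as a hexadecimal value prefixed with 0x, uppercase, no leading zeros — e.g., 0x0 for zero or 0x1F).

Byte[0]=C9: 2-byte lead. pending=1, acc=0x9
Byte[1]=A9: continuation. acc=(acc<<6)|0x29=0x269, pending=0
Byte[2]=3B: 1-byte. pending=0, acc=0x0
Byte[3]=F0: 4-byte lead. pending=3, acc=0x0
Byte[4]=A2: continuation. acc=(acc<<6)|0x22=0x22, pending=2
Byte[5]=8D: continuation. acc=(acc<<6)|0x0D=0x88D, pending=1

Answer: 1 0x88D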